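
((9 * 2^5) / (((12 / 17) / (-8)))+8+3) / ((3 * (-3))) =361.44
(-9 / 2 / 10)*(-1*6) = 2.70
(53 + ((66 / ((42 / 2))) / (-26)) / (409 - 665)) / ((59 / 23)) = 28398077 / 1374464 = 20.66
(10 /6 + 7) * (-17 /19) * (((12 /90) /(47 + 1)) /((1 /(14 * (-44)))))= 34034 /2565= 13.27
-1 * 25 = -25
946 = 946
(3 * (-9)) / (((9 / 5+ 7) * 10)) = -27 / 88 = -0.31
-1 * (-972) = 972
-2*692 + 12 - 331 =-1703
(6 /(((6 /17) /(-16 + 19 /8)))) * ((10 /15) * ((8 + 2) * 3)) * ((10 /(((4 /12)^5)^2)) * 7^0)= -2735444925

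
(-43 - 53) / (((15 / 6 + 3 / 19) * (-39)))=1216 / 1313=0.93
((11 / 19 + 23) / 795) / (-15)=-448 / 226575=-0.00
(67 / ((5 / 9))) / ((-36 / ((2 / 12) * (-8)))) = 67 / 15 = 4.47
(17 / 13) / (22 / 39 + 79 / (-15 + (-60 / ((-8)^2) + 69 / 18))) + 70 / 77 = 1025119 / 1486166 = 0.69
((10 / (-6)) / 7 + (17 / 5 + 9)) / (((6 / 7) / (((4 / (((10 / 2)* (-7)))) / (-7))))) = 2554 / 11025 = 0.23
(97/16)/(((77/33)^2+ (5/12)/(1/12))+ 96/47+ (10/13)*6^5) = 533403/527378336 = 0.00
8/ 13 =0.62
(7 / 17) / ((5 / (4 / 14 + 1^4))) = 9 / 85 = 0.11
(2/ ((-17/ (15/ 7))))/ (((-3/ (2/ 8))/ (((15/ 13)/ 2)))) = 75/ 6188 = 0.01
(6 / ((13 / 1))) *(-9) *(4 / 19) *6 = -1296 / 247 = -5.25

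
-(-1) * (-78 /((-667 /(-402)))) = -31356 /667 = -47.01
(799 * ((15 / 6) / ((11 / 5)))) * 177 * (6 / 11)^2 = 63640350 / 1331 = 47813.94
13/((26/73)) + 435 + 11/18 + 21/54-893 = -841/2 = -420.50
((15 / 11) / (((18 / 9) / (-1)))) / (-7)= 15 / 154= 0.10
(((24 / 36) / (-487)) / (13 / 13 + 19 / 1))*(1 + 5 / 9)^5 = -268912 / 431352945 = -0.00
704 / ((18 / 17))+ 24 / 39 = 77864 / 117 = 665.50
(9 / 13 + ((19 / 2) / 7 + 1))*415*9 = 2072925 / 182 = 11389.70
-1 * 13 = -13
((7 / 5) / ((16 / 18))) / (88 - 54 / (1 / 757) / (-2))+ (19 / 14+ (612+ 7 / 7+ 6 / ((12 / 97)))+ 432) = 6292757561 / 5747560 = 1094.86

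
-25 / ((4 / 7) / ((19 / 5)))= -665 / 4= -166.25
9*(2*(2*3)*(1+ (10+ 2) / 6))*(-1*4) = -1296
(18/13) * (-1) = -18/13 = -1.38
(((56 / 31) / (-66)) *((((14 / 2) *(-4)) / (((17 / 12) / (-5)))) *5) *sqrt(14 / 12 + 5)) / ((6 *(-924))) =700 *sqrt(222) / 1721709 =0.01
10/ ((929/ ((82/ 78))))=0.01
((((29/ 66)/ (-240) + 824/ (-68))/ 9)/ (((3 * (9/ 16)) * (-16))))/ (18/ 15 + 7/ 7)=3263533/ 143957088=0.02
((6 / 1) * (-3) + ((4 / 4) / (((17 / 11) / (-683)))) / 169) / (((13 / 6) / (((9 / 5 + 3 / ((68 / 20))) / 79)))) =-81022536 / 250798535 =-0.32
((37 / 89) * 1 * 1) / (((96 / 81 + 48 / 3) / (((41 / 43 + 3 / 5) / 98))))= 166833 / 435053360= 0.00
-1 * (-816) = 816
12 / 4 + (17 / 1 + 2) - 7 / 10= 21.30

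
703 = 703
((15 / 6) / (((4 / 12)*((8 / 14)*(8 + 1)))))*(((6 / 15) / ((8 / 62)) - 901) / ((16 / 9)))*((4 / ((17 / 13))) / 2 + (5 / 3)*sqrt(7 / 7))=-10245039 / 4352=-2354.10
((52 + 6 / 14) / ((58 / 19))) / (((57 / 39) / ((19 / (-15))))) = -90649 / 6090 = -14.88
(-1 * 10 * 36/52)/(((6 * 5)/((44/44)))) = -3/13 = -0.23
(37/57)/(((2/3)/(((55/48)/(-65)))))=-0.02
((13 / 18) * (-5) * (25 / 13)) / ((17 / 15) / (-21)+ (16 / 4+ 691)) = -0.01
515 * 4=2060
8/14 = 4/7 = 0.57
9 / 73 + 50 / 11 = 3749 / 803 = 4.67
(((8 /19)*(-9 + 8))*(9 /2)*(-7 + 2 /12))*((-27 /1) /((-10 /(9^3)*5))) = 2421009 /475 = 5096.86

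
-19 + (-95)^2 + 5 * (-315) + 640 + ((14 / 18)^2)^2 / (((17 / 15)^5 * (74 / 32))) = 11448326231153 / 1418437143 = 8071.08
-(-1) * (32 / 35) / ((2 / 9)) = 144 / 35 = 4.11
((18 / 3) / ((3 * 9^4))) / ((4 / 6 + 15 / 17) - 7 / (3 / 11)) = -17 / 1345005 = -0.00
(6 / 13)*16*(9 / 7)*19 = 16416 / 91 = 180.40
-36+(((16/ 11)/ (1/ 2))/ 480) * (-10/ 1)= -1190/ 33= -36.06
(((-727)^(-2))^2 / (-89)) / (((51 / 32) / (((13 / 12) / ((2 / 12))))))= -208 / 1267937440534299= -0.00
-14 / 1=-14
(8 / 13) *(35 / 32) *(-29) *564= -143115 / 13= -11008.85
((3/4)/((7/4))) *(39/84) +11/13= 2663/2548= 1.05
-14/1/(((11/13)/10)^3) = -30758000/1331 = -23108.94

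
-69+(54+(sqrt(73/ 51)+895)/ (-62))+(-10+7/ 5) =-11791/ 310- sqrt(3723)/ 3162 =-38.05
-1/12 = -0.08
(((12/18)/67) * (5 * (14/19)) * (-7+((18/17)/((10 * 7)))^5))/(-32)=6868616619001/856530510071250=0.01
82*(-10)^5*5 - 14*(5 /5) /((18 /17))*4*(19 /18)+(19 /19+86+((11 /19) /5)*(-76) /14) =-116234913407 /2835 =-40999969.46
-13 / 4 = -3.25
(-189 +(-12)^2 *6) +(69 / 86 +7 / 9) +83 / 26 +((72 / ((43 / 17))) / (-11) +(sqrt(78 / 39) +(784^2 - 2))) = sqrt(2) +34053043091 / 55341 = 615332.60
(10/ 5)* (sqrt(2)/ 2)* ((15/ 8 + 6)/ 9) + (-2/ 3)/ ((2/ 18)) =-6 + 7* sqrt(2)/ 8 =-4.76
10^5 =100000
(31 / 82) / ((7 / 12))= 186 / 287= 0.65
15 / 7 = 2.14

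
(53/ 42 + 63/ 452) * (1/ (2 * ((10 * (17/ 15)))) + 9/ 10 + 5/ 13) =11159539/ 5993520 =1.86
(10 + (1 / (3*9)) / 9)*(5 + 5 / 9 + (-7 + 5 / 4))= -17017 / 8748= -1.95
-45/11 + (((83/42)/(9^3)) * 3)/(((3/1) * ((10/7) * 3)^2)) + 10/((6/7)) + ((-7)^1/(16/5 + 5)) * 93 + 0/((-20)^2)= -127499650969/1775406600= -71.81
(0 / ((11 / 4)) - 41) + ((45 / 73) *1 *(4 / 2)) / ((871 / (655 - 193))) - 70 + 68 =-2692489 / 63583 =-42.35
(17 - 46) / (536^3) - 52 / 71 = -8007516171 / 10933336576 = -0.73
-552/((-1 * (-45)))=-184/15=-12.27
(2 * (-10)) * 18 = -360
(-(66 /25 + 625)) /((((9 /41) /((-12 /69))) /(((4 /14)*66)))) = 113226256 /12075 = 9376.92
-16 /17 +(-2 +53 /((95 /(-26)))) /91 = -23568 /20995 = -1.12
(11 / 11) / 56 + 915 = 51241 / 56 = 915.02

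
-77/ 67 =-1.15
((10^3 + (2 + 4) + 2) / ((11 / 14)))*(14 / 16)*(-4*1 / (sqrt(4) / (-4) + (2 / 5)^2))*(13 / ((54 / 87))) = 276601.07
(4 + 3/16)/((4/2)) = 67/32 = 2.09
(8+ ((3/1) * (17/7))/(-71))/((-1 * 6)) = -3925/2982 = -1.32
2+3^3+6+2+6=43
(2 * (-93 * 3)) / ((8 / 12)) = -837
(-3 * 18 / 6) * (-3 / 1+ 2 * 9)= -135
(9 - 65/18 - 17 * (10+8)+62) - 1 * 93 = -331.61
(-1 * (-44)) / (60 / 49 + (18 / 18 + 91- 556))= -539 / 5669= -0.10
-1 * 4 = -4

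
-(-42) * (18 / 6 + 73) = 3192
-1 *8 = -8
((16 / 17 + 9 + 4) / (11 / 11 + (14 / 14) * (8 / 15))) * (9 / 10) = 6399 / 782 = 8.18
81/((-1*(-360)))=9/40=0.22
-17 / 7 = -2.43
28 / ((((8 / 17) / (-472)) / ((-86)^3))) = 17862996704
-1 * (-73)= 73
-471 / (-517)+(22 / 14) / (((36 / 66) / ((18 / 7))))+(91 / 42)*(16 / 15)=12118382 / 1139985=10.63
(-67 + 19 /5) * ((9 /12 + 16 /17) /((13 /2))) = -3634 /221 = -16.44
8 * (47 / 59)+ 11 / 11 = 435 / 59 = 7.37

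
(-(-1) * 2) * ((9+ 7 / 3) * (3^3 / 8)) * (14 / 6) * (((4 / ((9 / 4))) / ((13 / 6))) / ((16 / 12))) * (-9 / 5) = -12852 / 65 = -197.72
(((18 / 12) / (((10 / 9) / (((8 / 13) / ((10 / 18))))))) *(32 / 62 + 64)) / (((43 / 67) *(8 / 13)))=325620 / 1333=244.28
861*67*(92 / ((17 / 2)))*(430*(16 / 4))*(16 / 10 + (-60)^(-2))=438238832164 / 255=1718583655.55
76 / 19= 4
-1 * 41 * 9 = -369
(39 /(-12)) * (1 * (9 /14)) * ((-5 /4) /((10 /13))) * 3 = 4563 /448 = 10.19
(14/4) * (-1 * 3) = -21/2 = -10.50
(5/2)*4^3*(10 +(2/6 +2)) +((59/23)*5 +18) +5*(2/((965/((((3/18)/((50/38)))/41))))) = 9118875404/4549975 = 2004.16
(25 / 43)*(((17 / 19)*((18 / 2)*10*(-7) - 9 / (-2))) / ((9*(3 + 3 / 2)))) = -8.03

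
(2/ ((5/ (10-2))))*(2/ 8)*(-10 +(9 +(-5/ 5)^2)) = 0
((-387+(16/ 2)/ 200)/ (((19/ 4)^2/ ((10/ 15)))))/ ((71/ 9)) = -928704/ 640775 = -1.45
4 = 4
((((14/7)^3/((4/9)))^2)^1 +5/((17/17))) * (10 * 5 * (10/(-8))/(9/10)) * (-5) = 1028125/9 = 114236.11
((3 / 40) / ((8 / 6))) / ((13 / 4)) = 9 / 520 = 0.02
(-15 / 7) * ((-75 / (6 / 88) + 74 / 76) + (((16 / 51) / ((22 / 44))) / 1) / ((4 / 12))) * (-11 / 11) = -10631325 / 4522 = -2351.02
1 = 1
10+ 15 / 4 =55 / 4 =13.75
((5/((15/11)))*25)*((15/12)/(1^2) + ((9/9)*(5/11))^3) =59625/484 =123.19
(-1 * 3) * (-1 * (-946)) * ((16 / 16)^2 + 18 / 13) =-87978 / 13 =-6767.54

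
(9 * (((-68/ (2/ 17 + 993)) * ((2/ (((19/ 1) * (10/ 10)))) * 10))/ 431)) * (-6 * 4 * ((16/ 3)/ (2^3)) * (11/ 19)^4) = 48743988480/ 18017515128727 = 0.00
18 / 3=6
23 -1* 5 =18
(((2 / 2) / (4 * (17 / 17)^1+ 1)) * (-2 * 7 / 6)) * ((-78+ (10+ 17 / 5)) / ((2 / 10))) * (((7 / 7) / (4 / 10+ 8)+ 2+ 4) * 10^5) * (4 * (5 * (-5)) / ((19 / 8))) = -34952000000 / 9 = -3883555555.56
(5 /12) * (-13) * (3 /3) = -65 /12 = -5.42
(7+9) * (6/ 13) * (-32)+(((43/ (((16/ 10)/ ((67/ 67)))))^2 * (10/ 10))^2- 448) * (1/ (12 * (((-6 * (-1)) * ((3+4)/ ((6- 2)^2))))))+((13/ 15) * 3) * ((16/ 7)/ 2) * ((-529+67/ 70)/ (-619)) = 987988740242347/ 60564940800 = 16312.88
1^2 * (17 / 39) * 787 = 13379 / 39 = 343.05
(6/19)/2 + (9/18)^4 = 67/304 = 0.22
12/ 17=0.71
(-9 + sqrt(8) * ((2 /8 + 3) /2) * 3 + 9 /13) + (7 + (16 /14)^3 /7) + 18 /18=-2948 /31213 + 39 * sqrt(2) /4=13.69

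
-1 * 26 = -26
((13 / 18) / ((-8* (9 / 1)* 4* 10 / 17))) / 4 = -221 / 207360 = -0.00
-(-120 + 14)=106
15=15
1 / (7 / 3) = 3 / 7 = 0.43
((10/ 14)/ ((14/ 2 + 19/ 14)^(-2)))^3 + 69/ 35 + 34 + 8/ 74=59336660488923997/ 477786706880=124190.69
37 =37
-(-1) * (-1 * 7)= -7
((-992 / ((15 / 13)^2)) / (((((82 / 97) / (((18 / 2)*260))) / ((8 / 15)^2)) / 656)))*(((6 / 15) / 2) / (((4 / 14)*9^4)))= -1515344789504 / 36905625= -41060.00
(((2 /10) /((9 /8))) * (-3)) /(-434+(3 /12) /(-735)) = 1568 /1275961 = 0.00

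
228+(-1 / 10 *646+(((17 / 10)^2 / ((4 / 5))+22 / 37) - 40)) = 377717 / 2960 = 127.61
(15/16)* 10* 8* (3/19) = 225/19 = 11.84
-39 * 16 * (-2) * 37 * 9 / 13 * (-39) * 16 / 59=-19948032 / 59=-338102.24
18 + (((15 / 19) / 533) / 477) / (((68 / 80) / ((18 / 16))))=328479447 / 18248854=18.00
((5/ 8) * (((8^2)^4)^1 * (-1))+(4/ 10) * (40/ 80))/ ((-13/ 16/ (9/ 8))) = 943718382/ 65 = 14518744.34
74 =74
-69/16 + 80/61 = -2929/976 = -3.00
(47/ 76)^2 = 0.38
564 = 564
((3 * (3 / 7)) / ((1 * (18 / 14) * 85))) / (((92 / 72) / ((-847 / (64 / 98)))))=-373527 / 31280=-11.94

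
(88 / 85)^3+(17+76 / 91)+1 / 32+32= 91162151839 / 1788332000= 50.98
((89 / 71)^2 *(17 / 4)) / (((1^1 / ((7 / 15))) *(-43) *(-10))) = 942599 / 130057800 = 0.01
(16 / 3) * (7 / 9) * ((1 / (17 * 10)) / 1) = 56 / 2295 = 0.02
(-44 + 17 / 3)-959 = -2992 / 3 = -997.33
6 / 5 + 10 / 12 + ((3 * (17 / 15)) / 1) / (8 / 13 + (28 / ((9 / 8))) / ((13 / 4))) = 35491 / 14520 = 2.44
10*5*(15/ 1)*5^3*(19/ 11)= 1781250/ 11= 161931.82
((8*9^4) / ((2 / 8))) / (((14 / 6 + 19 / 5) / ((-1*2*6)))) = -9447840 / 23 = -410775.65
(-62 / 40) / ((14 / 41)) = -1271 / 280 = -4.54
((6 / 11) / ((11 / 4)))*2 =0.40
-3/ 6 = -1/ 2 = -0.50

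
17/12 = 1.42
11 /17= 0.65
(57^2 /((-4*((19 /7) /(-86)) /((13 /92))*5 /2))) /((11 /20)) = 669123 /253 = 2644.75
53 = 53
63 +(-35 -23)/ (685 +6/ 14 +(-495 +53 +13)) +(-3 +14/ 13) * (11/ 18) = 25873261/ 420030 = 61.60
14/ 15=0.93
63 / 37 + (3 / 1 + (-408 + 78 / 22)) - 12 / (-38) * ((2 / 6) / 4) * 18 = -3087618 / 7733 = -399.28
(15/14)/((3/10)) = 3.57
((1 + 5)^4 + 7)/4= 1303/4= 325.75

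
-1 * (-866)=866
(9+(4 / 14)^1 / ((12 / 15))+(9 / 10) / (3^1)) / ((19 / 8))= 2704 / 665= 4.07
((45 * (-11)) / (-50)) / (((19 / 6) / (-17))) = -5049 / 95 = -53.15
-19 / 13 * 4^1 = -76 / 13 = -5.85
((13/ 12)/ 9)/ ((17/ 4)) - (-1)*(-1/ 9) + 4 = 3.92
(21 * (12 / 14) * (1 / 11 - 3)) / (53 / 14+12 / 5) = -40320 / 4763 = -8.47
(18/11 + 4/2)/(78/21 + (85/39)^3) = 16609320/64252859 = 0.26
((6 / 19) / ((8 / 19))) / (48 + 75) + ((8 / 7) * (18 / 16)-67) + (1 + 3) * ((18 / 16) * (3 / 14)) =-5309 / 82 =-64.74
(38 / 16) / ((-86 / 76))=-361 / 172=-2.10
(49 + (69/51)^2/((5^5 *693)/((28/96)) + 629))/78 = 0.63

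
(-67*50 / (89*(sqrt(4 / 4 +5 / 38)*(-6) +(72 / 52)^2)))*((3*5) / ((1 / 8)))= 4646959200 / 19888207 +382717400*sqrt(1634) / 19888207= 1011.53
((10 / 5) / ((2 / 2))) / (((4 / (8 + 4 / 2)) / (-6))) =-30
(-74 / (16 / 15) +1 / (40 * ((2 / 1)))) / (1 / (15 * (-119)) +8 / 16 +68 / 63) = -5942979 / 135272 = -43.93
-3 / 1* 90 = -270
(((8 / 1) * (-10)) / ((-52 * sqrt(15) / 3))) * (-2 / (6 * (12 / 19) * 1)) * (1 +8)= -19 * sqrt(15) / 13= -5.66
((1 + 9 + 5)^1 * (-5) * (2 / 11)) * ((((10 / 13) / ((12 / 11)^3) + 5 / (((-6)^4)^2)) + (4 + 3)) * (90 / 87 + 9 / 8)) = -62921971925 / 281428992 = -223.58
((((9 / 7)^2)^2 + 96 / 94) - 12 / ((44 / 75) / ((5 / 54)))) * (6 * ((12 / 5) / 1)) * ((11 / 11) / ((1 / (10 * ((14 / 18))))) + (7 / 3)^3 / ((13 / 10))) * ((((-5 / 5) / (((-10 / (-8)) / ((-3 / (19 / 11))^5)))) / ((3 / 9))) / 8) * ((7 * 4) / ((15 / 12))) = 18504753344580096 / 370659639805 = 49923.84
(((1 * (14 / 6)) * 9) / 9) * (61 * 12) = 1708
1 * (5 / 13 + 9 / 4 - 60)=-2983 / 52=-57.37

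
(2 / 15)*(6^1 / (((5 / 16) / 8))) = 20.48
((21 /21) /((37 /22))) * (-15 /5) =-66 /37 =-1.78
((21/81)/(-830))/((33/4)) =-0.00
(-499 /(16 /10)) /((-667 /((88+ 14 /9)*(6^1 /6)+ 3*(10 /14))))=14413615 /336168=42.88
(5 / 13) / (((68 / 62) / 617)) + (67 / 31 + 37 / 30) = 22583986 / 102765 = 219.76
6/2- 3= 0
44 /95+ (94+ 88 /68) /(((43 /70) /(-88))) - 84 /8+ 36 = -1892441977 /138890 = -13625.47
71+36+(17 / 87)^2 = 810172 / 7569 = 107.04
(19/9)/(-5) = -19/45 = -0.42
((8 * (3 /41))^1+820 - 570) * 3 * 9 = 277398 /41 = 6765.80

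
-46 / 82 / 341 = -23 / 13981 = -0.00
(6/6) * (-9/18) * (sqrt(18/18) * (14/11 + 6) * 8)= -320/11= -29.09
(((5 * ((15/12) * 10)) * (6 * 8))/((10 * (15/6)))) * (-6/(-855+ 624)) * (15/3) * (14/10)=240/11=21.82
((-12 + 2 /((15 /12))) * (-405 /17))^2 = 17740944 /289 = 61387.35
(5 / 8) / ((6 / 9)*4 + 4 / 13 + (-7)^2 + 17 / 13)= 195 / 16624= 0.01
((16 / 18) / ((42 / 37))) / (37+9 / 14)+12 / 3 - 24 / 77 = 4063828 / 1095633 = 3.71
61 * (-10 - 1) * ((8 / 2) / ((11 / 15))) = -3660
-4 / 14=-2 / 7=-0.29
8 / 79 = 0.10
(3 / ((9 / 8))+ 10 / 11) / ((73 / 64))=7552 / 2409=3.13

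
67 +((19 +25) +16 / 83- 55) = 4664 / 83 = 56.19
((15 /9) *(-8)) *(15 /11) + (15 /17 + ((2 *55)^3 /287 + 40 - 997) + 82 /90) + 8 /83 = 734530304117 /200453715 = 3664.34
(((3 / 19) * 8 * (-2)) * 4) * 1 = -192 / 19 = -10.11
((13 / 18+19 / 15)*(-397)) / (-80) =71063 / 7200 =9.87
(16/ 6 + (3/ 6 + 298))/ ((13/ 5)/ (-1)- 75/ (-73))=-659555/ 3444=-191.51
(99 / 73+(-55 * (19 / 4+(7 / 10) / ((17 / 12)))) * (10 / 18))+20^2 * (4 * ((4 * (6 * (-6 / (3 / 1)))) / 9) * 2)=-769568557 / 44676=-17225.55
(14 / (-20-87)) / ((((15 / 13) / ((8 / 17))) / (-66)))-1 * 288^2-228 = -756417308 / 9095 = -83168.48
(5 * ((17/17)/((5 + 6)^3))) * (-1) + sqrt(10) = 3.16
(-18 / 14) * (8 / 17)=-0.61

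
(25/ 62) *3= 75/ 62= 1.21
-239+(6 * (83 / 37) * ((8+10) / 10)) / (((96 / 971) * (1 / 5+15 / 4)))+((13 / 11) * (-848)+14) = -149851601 / 128612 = -1165.14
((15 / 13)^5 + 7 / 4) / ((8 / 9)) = 50728959 / 11881376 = 4.27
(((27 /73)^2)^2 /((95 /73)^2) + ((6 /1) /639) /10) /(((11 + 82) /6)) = 245631556 /317566167675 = 0.00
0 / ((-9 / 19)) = 0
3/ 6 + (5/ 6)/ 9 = 16/ 27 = 0.59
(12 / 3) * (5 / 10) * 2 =4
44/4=11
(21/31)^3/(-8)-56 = -56.04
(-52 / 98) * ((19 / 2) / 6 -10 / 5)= 65 / 294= 0.22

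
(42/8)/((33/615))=4305/44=97.84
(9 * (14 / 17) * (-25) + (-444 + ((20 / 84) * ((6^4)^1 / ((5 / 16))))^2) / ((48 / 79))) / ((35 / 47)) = 251160938579 / 116620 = 2153669.51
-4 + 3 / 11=-41 / 11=-3.73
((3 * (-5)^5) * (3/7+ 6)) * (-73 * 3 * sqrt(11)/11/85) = 46818.19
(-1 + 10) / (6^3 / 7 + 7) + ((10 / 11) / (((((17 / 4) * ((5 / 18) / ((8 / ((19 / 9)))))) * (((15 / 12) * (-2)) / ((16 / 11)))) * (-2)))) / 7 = 26027667 / 72498965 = 0.36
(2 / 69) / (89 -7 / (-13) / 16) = 416 / 1277811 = 0.00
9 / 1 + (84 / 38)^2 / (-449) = 1457037 / 162089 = 8.99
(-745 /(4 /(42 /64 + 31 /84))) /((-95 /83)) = 8520863 /51072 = 166.84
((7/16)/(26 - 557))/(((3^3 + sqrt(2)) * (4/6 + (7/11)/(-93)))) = -2387/51471600 + 2387 * sqrt(2)/1389733200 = -0.00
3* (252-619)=-1101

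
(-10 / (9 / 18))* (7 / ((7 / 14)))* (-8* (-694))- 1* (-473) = -1554087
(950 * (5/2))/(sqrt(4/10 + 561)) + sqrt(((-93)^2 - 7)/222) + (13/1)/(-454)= -13/454 + sqrt(479631)/111 + 2375 * sqrt(14035)/2807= 106.45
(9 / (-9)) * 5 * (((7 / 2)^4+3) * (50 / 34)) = -306125 / 272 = -1125.46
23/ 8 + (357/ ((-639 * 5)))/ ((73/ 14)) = 1774807/ 621960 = 2.85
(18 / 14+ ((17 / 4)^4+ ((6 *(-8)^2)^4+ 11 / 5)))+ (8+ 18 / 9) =194819719590627 / 8960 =21743272275.74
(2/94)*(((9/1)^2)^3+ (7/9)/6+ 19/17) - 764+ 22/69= 10463026501/992358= 10543.60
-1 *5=-5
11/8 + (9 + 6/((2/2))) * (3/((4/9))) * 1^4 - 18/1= 677/8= 84.62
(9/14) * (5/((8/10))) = 225/56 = 4.02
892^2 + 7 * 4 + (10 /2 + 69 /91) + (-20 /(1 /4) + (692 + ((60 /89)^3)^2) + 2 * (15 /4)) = 72027378272215371101 /90450594954902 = 796317.35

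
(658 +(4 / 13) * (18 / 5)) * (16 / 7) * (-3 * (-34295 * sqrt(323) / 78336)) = 146926639 * sqrt(323) / 74256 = 35560.70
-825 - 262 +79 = -1008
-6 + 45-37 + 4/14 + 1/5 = 87/35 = 2.49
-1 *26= -26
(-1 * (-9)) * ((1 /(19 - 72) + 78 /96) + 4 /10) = 45549 /4240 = 10.74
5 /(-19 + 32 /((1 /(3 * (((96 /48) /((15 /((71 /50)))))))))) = -625 /103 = -6.07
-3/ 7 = -0.43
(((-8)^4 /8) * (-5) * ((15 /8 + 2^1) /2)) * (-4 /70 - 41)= 1425504 /7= 203643.43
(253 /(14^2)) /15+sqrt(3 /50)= 0.33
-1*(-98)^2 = -9604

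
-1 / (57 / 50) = -0.88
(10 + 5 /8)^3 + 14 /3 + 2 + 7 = 1863367 /1536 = 1213.13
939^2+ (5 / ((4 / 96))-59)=881782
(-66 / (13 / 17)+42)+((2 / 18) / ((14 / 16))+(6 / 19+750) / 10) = 2400352 / 77805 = 30.85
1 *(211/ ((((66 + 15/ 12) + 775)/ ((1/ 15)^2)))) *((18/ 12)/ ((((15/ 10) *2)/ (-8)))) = -3376/ 758025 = -0.00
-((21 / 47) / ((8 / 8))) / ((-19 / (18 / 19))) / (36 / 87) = 1827 / 33934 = 0.05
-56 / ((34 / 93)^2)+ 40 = -109526 / 289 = -378.98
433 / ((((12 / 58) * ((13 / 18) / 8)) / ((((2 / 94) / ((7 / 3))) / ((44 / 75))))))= 16951950 / 47047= 360.32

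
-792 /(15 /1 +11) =-30.46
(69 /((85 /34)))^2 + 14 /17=324098 /425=762.58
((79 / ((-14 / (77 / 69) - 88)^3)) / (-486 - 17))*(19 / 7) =25289 / 60298195384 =0.00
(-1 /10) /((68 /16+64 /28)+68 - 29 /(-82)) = -574 /429865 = -0.00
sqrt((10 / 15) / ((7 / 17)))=sqrt(714) / 21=1.27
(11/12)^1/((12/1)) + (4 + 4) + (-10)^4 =1441163/144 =10008.08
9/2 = 4.50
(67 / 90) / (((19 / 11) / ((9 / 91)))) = 737 / 17290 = 0.04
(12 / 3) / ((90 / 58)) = 116 / 45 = 2.58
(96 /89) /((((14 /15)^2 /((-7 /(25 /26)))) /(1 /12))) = -468 /623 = -0.75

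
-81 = -81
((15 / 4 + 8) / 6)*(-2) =-47 / 12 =-3.92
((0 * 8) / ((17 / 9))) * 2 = 0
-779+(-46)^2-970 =367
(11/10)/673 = 11/6730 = 0.00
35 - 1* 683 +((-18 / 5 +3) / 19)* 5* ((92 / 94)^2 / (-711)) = -6445736180 / 9947127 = -648.00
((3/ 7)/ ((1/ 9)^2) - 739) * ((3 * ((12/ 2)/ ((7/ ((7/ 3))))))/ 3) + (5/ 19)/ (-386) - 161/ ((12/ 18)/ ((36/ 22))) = -1018612311/ 564718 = -1803.75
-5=-5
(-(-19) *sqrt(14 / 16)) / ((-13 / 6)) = -57 *sqrt(14) / 26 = -8.20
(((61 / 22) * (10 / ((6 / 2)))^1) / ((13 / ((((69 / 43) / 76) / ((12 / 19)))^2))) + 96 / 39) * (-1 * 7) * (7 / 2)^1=-24500617841 / 406129152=-60.33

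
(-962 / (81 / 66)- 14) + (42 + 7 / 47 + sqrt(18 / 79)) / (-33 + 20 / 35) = -799.17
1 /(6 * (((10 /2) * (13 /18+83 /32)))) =48 /4775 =0.01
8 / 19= 0.42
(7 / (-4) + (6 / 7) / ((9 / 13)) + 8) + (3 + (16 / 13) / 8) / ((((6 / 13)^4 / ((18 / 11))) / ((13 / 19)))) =8985773 / 105336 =85.31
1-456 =-455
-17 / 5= -3.40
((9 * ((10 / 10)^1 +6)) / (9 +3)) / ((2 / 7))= 147 / 8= 18.38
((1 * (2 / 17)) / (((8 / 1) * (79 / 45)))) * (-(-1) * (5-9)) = -45 / 1343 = -0.03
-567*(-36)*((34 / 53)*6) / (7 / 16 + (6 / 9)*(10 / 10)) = 199874304 / 2809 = 71154.97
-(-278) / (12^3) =139 / 864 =0.16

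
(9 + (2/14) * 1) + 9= 127/7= 18.14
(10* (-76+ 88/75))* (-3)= 11224/5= 2244.80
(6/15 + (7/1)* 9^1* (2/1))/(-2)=-316/5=-63.20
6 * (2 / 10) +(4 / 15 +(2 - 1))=37 / 15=2.47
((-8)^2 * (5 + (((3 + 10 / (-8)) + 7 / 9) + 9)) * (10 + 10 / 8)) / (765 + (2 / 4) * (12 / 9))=35700 / 2297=15.54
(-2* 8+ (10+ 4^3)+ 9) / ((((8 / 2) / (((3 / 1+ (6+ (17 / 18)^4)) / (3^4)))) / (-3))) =-68896435 / 11337408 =-6.08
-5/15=-1/3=-0.33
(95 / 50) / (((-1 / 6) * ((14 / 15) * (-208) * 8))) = 171 / 23296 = 0.01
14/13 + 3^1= 53/13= 4.08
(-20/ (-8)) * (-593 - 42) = -3175/ 2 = -1587.50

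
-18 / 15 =-6 / 5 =-1.20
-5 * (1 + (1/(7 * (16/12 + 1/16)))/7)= -16655/3283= -5.07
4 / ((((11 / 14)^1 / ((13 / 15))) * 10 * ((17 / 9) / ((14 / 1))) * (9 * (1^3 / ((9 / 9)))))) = 5096 / 14025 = 0.36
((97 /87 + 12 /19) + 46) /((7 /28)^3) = 5051200 /1653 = 3055.78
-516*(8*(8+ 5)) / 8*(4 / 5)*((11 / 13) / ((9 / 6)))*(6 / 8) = -11352 / 5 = -2270.40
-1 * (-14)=14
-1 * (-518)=518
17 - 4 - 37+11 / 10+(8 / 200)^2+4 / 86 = -1228289 / 53750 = -22.85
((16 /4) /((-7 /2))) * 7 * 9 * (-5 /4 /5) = 18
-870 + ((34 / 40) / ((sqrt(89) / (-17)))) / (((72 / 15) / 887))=-870 -256343 *sqrt(89) / 8544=-1153.04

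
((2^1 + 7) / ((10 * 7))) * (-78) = -351 / 35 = -10.03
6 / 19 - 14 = -260 / 19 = -13.68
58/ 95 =0.61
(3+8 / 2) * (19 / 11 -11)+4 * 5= -494 / 11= -44.91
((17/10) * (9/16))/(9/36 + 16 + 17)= 153/5320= 0.03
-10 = -10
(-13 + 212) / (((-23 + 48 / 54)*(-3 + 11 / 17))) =153 / 40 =3.82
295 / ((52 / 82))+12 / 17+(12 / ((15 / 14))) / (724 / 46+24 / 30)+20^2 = 364258025 / 420342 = 866.58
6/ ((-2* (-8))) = 3/ 8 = 0.38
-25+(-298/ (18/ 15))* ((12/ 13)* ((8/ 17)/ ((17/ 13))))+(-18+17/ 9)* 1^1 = -123.60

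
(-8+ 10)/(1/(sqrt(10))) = 2 * sqrt(10) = 6.32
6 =6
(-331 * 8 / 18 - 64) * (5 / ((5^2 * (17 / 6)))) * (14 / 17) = -10640 / 867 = -12.27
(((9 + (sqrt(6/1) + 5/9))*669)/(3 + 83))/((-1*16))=-223/48 -669*sqrt(6)/1376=-5.84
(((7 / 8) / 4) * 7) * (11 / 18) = 539 / 576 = 0.94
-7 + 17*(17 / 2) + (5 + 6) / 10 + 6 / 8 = 2787 / 20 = 139.35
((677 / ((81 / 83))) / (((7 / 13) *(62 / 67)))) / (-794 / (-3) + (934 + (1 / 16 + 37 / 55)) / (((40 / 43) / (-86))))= -430692776800 / 26651447024391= -0.02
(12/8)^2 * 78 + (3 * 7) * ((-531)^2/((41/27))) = 319758165/82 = 3899489.82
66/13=5.08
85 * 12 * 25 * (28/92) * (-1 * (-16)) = 2856000/23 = 124173.91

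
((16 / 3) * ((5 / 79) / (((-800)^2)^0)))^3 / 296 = 64000 / 492545961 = 0.00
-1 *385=-385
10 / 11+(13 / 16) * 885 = 719.97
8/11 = 0.73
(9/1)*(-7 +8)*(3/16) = 27/16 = 1.69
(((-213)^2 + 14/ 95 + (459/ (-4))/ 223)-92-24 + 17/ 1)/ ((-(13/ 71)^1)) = -247241.84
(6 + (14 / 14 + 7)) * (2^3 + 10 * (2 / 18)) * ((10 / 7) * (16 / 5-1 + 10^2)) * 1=167608 / 9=18623.11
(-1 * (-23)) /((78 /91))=161 /6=26.83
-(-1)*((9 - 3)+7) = 13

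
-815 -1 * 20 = -835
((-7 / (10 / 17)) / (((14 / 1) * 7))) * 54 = -459 / 70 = -6.56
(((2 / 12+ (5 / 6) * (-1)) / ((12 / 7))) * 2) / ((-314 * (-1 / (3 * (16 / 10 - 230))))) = 3997 / 2355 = 1.70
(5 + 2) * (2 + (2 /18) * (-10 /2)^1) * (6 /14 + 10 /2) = 494 /9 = 54.89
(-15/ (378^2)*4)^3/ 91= -0.00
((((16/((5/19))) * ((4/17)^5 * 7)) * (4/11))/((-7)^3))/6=-622592/11479543845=-0.00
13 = 13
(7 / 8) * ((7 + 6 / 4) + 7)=217 / 16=13.56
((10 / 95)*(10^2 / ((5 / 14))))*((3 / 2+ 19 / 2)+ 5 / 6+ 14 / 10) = 22232 / 57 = 390.04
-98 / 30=-49 / 15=-3.27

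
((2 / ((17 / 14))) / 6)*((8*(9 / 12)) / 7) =4 / 17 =0.24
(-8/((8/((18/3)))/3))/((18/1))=-1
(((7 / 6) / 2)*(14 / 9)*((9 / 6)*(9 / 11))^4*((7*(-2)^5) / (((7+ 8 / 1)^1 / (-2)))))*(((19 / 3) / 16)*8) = 14252679 / 73205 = 194.70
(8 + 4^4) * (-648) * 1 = -171072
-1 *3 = -3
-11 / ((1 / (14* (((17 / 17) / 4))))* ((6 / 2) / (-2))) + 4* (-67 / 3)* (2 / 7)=1 / 7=0.14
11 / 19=0.58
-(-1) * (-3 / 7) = -3 / 7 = -0.43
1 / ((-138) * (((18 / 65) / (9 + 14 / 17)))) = -10855 / 42228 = -0.26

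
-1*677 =-677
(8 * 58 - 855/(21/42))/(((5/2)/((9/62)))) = -11214/155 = -72.35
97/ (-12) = -97/ 12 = -8.08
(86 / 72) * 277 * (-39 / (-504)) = 25.60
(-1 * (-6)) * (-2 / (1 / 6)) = -72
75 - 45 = 30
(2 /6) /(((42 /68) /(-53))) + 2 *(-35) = -6212 /63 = -98.60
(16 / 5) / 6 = 8 / 15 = 0.53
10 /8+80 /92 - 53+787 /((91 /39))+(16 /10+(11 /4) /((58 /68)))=291.23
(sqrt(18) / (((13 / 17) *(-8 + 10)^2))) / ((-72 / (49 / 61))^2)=40817 *sqrt(2) / 334354176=0.00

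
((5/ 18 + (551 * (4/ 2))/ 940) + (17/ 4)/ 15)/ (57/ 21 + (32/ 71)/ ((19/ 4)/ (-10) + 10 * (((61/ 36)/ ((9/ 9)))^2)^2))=501669958005181/ 787119978346668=0.64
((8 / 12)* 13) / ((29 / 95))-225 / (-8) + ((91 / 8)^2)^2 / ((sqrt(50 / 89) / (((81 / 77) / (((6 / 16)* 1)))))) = 39335 / 696 + 264503421* sqrt(178) / 56320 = 62714.82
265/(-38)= -265/38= -6.97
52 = 52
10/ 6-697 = -2086/ 3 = -695.33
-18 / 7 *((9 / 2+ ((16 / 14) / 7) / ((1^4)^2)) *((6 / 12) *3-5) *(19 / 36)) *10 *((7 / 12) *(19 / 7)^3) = 297783485 / 115248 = 2583.85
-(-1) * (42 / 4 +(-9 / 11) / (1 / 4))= 159 / 22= 7.23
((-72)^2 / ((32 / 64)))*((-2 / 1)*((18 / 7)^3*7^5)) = -5925685248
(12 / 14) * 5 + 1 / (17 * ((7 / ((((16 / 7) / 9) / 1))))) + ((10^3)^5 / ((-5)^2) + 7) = 299880000000084625 / 7497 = 40000000000011.29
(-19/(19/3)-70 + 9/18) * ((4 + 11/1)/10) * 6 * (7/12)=-3045/8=-380.62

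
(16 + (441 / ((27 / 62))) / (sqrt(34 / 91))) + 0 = 16 + 1519 * sqrt(3094) / 51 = 1672.71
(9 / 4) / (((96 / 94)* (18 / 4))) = 47 / 96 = 0.49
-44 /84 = -11 /21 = -0.52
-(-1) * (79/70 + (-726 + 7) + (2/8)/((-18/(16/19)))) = -8593061/11970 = -717.88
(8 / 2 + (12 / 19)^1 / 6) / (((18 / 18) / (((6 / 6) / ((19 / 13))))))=1014 / 361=2.81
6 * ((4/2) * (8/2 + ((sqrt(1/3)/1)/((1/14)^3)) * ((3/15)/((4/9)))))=48 + 24696 * sqrt(3)/5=8602.95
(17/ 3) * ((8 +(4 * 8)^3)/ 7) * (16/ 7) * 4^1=35660288/ 147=242586.99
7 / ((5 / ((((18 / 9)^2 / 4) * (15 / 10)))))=2.10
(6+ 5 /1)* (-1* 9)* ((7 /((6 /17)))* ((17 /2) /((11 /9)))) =-54621 /4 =-13655.25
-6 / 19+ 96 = 1818 / 19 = 95.68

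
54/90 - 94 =-467/5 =-93.40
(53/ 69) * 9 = 159/ 23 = 6.91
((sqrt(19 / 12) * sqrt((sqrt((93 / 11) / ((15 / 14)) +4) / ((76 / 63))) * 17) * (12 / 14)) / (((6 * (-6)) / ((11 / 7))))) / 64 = -sqrt(119) * 165^(3 / 4) * 218^(1 / 4) / 376320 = -0.01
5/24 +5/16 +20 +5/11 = 11075/528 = 20.98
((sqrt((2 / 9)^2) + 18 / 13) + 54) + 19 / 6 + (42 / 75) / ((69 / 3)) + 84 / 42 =8180351 / 134550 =60.80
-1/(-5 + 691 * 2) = -1/1377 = -0.00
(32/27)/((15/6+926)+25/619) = 39616/31037391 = 0.00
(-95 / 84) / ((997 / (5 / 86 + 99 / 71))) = -120365 / 73052184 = -0.00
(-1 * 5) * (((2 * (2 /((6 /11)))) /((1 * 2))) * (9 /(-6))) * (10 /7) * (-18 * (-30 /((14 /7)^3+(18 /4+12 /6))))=297000 /203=1463.05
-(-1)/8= 1/8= 0.12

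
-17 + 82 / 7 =-37 / 7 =-5.29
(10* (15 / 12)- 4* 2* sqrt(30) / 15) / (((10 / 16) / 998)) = 19960- 63872* sqrt(30) / 75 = 15295.45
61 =61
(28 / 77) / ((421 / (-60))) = -240 / 4631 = -0.05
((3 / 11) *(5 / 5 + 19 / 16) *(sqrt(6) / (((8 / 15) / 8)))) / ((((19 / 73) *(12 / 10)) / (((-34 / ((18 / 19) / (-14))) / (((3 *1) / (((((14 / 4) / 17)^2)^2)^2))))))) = 2577586647125 *sqrt(6) / 166393973256192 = 0.04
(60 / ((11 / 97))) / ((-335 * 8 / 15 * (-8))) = 4365 / 11792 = 0.37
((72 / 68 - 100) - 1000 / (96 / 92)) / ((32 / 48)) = -53921 / 34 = -1585.91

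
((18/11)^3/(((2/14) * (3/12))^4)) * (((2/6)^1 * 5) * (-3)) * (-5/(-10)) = -8961684480/1331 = -6733046.19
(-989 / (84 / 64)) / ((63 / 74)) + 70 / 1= -1078366 / 1323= -815.09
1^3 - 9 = -8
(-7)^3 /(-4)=343 /4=85.75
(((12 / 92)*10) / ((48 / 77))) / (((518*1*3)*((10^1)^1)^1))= 11 / 81696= 0.00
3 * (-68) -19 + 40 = -183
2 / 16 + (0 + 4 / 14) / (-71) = 481 / 3976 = 0.12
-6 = -6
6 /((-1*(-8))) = 3 /4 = 0.75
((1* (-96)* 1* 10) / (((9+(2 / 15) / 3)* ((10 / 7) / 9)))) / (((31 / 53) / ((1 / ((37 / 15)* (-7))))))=30909600 / 466829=66.21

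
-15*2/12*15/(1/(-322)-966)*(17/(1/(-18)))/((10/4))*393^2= -228272533020/311053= -733870.22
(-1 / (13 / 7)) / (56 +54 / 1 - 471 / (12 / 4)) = 7 / 611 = 0.01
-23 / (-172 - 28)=23 / 200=0.12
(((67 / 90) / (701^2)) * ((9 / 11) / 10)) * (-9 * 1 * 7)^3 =-16753149 / 540541100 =-0.03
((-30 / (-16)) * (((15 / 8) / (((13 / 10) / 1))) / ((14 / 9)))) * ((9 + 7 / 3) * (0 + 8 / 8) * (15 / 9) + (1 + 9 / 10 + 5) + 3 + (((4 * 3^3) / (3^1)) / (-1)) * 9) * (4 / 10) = -1195605 / 5824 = -205.29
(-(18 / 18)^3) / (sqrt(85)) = -sqrt(85) / 85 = -0.11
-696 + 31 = -665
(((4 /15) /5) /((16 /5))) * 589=589 /60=9.82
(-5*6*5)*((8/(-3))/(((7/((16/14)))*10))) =320/49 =6.53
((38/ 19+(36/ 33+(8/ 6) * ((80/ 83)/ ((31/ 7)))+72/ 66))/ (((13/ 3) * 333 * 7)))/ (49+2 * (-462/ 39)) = 379714/ 21705542397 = 0.00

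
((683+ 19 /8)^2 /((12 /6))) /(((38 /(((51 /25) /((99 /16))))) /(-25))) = -511075913 /10032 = -50944.57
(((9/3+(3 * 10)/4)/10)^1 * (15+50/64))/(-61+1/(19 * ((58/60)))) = -1168671/4298368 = -0.27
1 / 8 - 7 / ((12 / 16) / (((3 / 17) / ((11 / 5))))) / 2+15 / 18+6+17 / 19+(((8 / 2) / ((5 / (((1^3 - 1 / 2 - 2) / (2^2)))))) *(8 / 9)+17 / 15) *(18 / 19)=3538699 / 426360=8.30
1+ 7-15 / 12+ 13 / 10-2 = 6.05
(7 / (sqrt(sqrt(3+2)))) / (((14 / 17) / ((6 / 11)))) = 51 * 5^(3 / 4) / 55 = 3.10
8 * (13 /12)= 26 /3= 8.67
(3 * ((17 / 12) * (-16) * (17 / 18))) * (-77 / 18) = 22253 / 81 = 274.73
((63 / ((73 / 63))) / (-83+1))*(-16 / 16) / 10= 3969 / 59860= 0.07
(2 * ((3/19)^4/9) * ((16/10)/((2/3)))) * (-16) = -3456/651605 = -0.01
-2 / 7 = -0.29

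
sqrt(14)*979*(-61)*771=-46043349*sqrt(14)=-172278436.90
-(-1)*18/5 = 18/5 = 3.60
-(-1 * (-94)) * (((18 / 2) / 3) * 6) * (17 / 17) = -1692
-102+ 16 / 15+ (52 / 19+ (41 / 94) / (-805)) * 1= -423542461 / 4313190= -98.20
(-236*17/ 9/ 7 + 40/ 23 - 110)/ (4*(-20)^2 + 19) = -249146/ 2345931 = -0.11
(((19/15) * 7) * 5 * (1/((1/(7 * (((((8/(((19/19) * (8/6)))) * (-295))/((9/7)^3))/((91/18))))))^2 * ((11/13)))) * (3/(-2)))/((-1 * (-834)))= -5446831047700/43470999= -125298.04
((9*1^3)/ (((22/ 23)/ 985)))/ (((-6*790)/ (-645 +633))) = 40779/ 1738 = 23.46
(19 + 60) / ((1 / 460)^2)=16716400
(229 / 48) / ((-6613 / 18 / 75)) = -51525 / 52904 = -0.97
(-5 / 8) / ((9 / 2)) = -0.14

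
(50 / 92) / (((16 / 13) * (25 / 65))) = 845 / 736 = 1.15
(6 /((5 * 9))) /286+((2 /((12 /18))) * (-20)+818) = 1625911 /2145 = 758.00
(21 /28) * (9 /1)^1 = 27 /4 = 6.75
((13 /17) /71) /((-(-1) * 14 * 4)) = 13 /67592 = 0.00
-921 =-921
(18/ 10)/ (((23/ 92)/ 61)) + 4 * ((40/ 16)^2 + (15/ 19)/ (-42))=464.12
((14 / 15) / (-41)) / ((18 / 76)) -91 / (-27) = 6041 / 1845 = 3.27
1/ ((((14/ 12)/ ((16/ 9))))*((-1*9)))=-32/ 189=-0.17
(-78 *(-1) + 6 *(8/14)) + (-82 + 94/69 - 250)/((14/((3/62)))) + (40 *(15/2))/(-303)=79944513/1008182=79.30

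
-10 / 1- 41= -51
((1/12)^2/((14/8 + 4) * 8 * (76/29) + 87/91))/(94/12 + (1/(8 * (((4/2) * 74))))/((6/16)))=13949/1912410276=0.00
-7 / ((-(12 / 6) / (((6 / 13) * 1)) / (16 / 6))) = 56 / 13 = 4.31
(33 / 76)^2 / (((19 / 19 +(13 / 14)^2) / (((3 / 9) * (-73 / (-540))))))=5929 / 1299600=0.00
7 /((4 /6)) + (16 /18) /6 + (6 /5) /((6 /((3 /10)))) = 7228 /675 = 10.71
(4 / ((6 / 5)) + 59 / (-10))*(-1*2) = 77 / 15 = 5.13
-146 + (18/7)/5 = -5092/35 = -145.49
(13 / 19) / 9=13 / 171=0.08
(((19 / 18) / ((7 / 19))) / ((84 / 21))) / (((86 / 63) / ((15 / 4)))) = 5415 / 2752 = 1.97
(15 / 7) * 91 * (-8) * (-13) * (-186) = -3772080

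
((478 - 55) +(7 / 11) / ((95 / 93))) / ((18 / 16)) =1180496 / 3135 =376.55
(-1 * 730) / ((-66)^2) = -365 / 2178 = -0.17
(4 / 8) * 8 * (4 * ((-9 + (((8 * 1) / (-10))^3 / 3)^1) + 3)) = -37024 / 375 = -98.73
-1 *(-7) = 7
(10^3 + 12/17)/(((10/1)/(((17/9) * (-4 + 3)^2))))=8506/45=189.02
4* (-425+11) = -1656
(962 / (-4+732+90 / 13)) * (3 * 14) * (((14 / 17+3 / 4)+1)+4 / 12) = 25956203 / 162418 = 159.81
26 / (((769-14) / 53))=1378 / 755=1.83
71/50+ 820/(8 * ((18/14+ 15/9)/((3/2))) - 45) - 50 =-7059647/92150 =-76.61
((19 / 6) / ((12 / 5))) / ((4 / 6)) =95 / 48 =1.98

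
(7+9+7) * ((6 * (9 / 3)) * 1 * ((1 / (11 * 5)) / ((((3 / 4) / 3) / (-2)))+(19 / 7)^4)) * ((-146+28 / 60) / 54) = -358916375423 / 5942475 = -60398.47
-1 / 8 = -0.12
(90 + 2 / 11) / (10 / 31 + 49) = 30752 / 16819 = 1.83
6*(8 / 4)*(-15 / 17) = -180 / 17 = -10.59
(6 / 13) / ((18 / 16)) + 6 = 250 / 39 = 6.41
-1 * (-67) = 67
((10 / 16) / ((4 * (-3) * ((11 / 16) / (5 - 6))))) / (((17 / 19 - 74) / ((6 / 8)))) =-95 / 122232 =-0.00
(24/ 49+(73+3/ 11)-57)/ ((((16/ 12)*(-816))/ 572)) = -8.81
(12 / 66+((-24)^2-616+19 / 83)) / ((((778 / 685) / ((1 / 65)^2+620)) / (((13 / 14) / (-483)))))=864761021291 / 20813620828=41.55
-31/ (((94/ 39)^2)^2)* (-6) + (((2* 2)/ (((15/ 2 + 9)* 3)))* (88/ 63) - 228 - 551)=-17118079065421/ 22134233016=-773.38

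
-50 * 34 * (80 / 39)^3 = -870400000 / 59319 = -14673.21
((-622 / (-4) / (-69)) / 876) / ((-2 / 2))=311 / 120888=0.00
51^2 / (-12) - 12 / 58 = -216.96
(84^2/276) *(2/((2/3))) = 1764/23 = 76.70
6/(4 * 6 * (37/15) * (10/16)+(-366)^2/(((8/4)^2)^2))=24/33637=0.00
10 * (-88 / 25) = -176 / 5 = -35.20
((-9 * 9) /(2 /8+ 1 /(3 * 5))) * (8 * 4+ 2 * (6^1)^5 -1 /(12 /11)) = -75733785 /19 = -3985988.68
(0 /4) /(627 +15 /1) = 0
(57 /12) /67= 19 /268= 0.07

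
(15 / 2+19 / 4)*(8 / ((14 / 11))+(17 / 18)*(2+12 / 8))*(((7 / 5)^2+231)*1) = 6158516 / 225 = 27371.18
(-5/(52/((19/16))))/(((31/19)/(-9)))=16245/25792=0.63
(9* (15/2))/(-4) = -135/8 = -16.88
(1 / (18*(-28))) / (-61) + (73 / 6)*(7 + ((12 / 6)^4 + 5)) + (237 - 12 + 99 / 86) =749328679 / 1321992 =566.82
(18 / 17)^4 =104976 / 83521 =1.26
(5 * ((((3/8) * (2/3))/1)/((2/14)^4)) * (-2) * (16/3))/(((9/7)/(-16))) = 10756480/27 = 398388.15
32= 32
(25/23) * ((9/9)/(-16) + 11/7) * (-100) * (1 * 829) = -87563125/644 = -135967.59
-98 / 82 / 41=-49 / 1681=-0.03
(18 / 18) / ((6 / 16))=8 / 3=2.67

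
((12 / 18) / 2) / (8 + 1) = 1 / 27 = 0.04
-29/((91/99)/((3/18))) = -957/182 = -5.26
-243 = -243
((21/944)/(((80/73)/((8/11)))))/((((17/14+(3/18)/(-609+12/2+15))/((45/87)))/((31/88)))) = 62872929/28374840736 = 0.00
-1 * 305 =-305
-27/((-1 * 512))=27/512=0.05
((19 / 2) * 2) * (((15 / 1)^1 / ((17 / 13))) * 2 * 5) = 37050 / 17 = 2179.41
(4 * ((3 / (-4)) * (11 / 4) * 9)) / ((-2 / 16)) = 594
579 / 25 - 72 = -1221 / 25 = -48.84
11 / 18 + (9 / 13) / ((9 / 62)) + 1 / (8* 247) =7361 / 1368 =5.38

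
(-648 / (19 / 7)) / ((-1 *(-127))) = -4536 / 2413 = -1.88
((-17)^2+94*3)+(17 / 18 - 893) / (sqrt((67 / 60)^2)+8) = 776441 / 1641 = 473.15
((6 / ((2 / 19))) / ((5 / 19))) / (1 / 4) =4332 / 5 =866.40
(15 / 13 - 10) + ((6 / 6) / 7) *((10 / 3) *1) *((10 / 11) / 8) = -52805 / 6006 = -8.79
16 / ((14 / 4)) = 32 / 7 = 4.57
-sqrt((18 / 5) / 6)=-0.77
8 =8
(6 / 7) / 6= 1 / 7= 0.14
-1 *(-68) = 68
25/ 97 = 0.26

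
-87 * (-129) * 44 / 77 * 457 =20515644 / 7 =2930806.29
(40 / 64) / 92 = 5 / 736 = 0.01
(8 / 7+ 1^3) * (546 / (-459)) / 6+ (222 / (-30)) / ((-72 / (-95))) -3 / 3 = -4565 / 408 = -11.19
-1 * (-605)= 605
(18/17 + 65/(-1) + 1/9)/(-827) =9766/126531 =0.08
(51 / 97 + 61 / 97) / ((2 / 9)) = 504 / 97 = 5.20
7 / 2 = 3.50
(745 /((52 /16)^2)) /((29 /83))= 989360 /4901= 201.87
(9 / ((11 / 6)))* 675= 36450 / 11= 3313.64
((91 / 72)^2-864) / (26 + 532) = -4470695 / 2892672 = -1.55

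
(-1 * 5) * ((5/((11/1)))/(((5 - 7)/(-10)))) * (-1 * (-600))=-75000/11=-6818.18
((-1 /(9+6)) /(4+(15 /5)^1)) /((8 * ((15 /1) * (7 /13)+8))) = -13 /175560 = -0.00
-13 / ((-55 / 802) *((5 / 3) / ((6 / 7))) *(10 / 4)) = 375336 / 9625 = 39.00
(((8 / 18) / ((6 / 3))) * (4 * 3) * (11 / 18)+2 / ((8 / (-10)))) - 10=-10.87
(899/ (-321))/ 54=-899/ 17334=-0.05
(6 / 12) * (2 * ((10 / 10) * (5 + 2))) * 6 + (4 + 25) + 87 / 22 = 1649 / 22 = 74.95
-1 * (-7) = 7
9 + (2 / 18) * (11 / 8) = 659 / 72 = 9.15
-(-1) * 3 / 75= 1 / 25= 0.04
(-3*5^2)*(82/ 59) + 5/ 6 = -36605/ 354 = -103.40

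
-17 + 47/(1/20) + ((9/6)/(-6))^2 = 14769/16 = 923.06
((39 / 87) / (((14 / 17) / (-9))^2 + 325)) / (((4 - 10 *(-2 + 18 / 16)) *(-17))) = -1404 / 220635509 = -0.00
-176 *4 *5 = -3520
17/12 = 1.42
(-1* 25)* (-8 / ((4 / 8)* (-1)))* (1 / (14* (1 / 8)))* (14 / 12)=-800 / 3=-266.67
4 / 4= 1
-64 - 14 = -78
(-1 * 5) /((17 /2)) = -10 /17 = -0.59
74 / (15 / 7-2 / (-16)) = 4144 / 127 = 32.63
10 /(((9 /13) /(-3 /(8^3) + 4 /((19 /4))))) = 528775 /43776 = 12.08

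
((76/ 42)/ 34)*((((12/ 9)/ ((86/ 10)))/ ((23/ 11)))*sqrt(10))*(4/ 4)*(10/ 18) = 20900*sqrt(10)/ 9532971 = 0.01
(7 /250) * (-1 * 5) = -7 /50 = -0.14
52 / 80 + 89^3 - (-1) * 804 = 14115473 / 20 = 705773.65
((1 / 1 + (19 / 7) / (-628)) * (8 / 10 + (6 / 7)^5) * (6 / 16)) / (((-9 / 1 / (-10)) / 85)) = 3289745905 / 73883572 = 44.53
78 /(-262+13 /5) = -390 /1297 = -0.30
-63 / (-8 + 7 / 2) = 14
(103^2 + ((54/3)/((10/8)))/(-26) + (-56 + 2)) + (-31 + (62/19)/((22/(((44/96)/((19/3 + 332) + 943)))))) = 12892484417/1225120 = 10523.45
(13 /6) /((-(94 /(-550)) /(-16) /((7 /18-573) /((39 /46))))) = 521534200 /3807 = 136993.49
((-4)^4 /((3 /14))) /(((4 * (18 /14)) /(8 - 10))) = -12544 /27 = -464.59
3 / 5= 0.60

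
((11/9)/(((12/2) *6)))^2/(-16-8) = -121/2519424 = -0.00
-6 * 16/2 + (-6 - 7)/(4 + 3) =-349/7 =-49.86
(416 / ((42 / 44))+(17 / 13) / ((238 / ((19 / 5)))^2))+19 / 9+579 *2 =1595.92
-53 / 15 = -3.53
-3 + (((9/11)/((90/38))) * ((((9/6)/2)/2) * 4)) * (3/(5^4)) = -206079/68750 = -3.00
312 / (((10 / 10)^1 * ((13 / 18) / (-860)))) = -371520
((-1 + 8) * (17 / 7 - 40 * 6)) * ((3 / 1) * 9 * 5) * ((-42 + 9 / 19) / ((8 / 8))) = 177134445 / 19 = 9322865.53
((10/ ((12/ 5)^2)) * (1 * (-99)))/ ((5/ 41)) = -11275/ 8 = -1409.38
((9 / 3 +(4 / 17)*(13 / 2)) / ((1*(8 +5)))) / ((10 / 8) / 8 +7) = 2464 / 50609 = 0.05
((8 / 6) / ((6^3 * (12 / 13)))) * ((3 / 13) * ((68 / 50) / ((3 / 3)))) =17 / 8100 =0.00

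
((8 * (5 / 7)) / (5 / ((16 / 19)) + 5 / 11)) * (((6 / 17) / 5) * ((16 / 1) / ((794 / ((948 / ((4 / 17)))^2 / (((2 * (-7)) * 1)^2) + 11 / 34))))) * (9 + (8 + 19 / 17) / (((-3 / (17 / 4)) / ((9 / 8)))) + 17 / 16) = -55562764400 / 118060257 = -470.63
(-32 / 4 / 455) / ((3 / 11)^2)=-0.24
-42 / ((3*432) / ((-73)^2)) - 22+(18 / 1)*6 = -18727 / 216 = -86.70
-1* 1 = -1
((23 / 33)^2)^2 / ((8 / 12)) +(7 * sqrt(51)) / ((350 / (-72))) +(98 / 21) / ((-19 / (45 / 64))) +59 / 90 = -9.45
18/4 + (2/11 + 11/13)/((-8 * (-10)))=51627/11440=4.51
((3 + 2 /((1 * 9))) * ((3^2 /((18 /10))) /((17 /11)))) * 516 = 274340 /51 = 5379.22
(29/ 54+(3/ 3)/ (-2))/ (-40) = -1/ 1080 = -0.00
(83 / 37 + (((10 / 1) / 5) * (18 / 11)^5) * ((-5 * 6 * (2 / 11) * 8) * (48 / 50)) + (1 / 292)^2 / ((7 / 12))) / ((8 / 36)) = -431649013288123809 / 97805119174840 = -4413.36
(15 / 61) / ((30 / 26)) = 13 / 61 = 0.21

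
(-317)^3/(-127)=250826.87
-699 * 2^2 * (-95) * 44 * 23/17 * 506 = 136016564640/17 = 8000974390.59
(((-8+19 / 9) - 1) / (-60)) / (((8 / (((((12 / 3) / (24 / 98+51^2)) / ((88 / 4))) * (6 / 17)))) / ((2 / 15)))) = 1519 / 32177529450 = 0.00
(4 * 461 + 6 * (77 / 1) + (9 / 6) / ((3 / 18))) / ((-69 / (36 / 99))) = -9260 / 759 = -12.20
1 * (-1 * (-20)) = 20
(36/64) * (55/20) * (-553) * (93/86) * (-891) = 4536500661/5504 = 824218.87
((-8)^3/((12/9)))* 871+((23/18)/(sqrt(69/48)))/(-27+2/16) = -334464 - 16* sqrt(23)/1935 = -334464.04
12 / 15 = 4 / 5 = 0.80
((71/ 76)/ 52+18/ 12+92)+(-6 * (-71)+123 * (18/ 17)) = 43653023/ 67184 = 649.75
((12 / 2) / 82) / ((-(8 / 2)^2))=-3 / 656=-0.00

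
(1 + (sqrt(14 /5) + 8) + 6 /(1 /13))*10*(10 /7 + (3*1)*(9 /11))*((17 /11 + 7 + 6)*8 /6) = 382720*sqrt(70) /2541 + 55494400 /847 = 66778.93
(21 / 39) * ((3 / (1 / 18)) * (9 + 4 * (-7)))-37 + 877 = 287.54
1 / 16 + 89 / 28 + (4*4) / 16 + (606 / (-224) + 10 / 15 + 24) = 2201 / 84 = 26.20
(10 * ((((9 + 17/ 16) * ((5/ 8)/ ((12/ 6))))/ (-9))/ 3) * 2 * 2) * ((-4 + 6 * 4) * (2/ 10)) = -4025/ 216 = -18.63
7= 7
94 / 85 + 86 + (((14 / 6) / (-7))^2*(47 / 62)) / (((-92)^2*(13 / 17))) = 454589793739 / 5218817760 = 87.11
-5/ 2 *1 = -5/ 2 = -2.50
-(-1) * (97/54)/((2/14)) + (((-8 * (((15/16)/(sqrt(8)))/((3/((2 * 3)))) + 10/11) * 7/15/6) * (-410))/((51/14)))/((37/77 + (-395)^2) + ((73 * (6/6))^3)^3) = 773465 * sqrt(2)/1387132326023884838478 + 52325713853900993684969/4161396978071654515434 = 12.57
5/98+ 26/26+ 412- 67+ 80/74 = 1258701/3626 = 347.13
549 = 549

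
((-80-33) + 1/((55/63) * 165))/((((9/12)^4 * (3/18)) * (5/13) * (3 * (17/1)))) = -2275047424/20827125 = -109.23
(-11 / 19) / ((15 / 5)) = -11 / 57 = -0.19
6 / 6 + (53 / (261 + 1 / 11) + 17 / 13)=93739 / 37336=2.51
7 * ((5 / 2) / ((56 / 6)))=15 / 8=1.88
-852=-852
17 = 17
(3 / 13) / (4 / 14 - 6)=-21 / 520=-0.04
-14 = -14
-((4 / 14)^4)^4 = -65536 / 33232930569601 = -0.00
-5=-5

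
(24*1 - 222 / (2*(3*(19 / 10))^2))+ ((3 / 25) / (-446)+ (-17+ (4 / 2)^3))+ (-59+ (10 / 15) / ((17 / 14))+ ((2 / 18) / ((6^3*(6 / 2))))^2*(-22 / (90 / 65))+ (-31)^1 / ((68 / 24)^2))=-50.73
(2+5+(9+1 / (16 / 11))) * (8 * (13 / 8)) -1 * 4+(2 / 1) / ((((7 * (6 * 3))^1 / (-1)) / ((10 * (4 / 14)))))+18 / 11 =16650845 / 77616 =214.53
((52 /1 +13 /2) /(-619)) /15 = -39 /6190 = -0.01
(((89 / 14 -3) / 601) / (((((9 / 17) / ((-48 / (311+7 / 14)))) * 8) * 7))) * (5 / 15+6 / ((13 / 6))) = -193358 / 2146567059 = -0.00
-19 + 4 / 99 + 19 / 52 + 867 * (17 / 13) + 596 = 8809129 / 5148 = 1711.18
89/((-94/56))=-2492/47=-53.02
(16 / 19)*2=32 / 19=1.68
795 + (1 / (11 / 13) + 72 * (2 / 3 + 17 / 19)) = 189898 / 209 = 908.60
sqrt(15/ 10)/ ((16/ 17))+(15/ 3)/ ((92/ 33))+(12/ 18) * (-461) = -84329/ 276+17 * sqrt(6)/ 32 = -304.24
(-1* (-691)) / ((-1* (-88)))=691 / 88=7.85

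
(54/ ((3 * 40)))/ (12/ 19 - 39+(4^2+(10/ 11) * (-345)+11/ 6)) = -5643/ 4190510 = -0.00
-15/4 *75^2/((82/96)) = -1012500/41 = -24695.12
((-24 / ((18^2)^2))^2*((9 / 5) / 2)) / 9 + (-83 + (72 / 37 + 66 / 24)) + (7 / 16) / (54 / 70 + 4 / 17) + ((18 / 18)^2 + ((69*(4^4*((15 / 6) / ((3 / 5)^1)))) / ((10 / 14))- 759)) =866731433838740191 / 8480395355760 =102204.13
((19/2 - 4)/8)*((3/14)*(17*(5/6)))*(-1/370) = -187/33152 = -0.01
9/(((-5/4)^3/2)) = -1152/125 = -9.22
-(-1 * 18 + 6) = 12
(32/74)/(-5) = -0.09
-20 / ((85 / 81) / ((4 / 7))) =-10.89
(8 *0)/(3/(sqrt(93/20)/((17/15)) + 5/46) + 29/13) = 0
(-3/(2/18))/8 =-27/8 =-3.38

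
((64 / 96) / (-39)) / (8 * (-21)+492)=-1 / 18954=-0.00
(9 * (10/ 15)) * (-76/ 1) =-456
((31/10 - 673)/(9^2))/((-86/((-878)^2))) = 430345993/5805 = 74133.68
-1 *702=-702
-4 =-4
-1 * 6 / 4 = -3 / 2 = -1.50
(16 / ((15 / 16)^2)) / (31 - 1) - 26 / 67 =49466 / 226125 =0.22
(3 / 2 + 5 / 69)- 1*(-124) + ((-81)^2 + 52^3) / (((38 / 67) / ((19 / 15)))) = 328803.01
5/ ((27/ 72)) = 40/ 3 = 13.33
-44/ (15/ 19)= -836/ 15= -55.73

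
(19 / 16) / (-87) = -19 / 1392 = -0.01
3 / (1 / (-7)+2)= 21 / 13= 1.62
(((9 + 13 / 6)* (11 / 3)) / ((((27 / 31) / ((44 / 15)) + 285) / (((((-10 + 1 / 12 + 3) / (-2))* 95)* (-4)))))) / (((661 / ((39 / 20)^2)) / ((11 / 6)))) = -736771723831 / 370403776800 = -1.99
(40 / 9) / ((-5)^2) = 8 / 45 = 0.18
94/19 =4.95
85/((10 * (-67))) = -17/134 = -0.13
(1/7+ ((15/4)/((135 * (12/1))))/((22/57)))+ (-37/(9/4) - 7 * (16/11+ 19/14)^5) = -23133764541785/18560805648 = -1246.38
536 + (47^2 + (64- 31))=2778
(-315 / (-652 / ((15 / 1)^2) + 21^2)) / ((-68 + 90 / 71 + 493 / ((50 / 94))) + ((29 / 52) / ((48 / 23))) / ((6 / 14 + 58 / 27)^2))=-8274684108600000 / 9898956953319154673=-0.00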